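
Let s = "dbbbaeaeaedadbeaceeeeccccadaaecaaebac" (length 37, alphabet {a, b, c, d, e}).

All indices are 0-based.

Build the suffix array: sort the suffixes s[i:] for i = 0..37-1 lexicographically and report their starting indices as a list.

rank→(start, suffix):
  0 → (31, 'aaebac')
  1 → (27, 'aaecaaebac')
  2 → (35, 'ac')
  3 → (15, 'aceeeeccccadaaecaaebac')
  4 → (25, 'adaaecaaebac')
  5 → (11, 'adbeaceeeeccccadaaecaaebac')
  6 → (4, 'aeaeaedadbeaceeeeccccadaaecaaebac')
  7 → (6, 'aeaedadbeaceeeeccccadaaecaaebac')
  8 → (32, 'aebac')
  9 → (28, 'aecaaebac')
  10 → (8, 'aedadbeaceeeeccccadaaecaaebac')
  11 → (34, 'bac')
  12 → (3, 'baeaeaedadbeaceeeeccccadaaecaaebac')
  13 → (2, 'bbaeaeaedadbeaceeeeccccadaaecaaebac')
  14 → (1, 'bbbaeaeaedadbeaceeeeccccadaaecaaebac')
  15 → (13, 'beaceeeeccccadaaecaaebac')
  16 → (36, 'c')
  17 → (30, 'caaebac')
  18 → (24, 'cadaaecaaebac')
  19 → (23, 'ccadaaecaaebac')
  20 → (22, 'cccadaaecaaebac')
  21 → (21, 'ccccadaaecaaebac')
  22 → (16, 'ceeeeccccadaaecaaebac')
  23 → (26, 'daaecaaebac')
  24 → (10, 'dadbeaceeeeccccadaaecaaebac')
  25 → (0, 'dbbbaeaeaedadbeaceeeeccccadaaecaaebac')
  26 → (12, 'dbeaceeeeccccadaaecaaebac')
  27 → (14, 'eaceeeeccccadaaecaaebac')
  28 → (5, 'eaeaedadbeaceeeeccccadaaecaaebac')
  29 → (7, 'eaedadbeaceeeeccccadaaecaaebac')
  30 → (33, 'ebac')
  31 → (29, 'ecaaebac')
  32 → (20, 'eccccadaaecaaebac')
  33 → (9, 'edadbeaceeeeccccadaaecaaebac')
  34 → (19, 'eeccccadaaecaaebac')
  35 → (18, 'eeeccccadaaecaaebac')
  36 → (17, 'eeeeccccadaaecaaebac')

[31, 27, 35, 15, 25, 11, 4, 6, 32, 28, 8, 34, 3, 2, 1, 13, 36, 30, 24, 23, 22, 21, 16, 26, 10, 0, 12, 14, 5, 7, 33, 29, 20, 9, 19, 18, 17]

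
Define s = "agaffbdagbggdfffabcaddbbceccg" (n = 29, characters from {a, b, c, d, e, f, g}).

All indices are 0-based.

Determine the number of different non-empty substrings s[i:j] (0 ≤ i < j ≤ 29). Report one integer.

rank→(start, suffix):
  0 → (16, 'abcaddbbceccg')
  1 → (19, 'addbbceccg')
  2 → (2, 'affbdagbggdfffabcaddbbceccg')
  3 → (0, 'agaffbdagbggdfffabcaddbbceccg')
  4 → (7, 'agbggdfffabcaddbbceccg')
  5 → (22, 'bbceccg')
  6 → (17, 'bcaddbbceccg')
  7 → (23, 'bceccg')
  8 → (5, 'bdagbggdfffabcaddbbceccg')
  9 → (9, 'bggdfffabcaddbbceccg')
  10 → (18, 'caddbbceccg')
  11 → (26, 'ccg')
  12 → (24, 'ceccg')
  13 → (27, 'cg')
  14 → (6, 'dagbggdfffabcaddbbceccg')
  15 → (21, 'dbbceccg')
  16 → (20, 'ddbbceccg')
  17 → (12, 'dfffabcaddbbceccg')
  18 → (25, 'eccg')
  19 → (15, 'fabcaddbbceccg')
  20 → (4, 'fbdagbggdfffabcaddbbceccg')
  21 → (14, 'ffabcaddbbceccg')
  22 → (3, 'ffbdagbggdfffabcaddbbceccg')
  23 → (13, 'fffabcaddbbceccg')
  24 → (28, 'g')
  25 → (1, 'gaffbdagbggdfffabcaddbbceccg')
  26 → (8, 'gbggdfffabcaddbbceccg')
  27 → (11, 'gdfffabcaddbbceccg')
  28 → (10, 'ggdfffabcaddbbceccg')

SA = [16, 19, 2, 0, 7, 22, 17, 23, 5, 9, 18, 26, 24, 27, 6, 21, 20, 12, 25, 15, 4, 14, 3, 13, 28, 1, 8, 11, 10]
rank  pair      lcp
   1  s[16:],s[19:]  1  'a'
   2  s[19:],s[2:]  1  'a'
   3  s[2:],s[0:]  1  'a'
   4  s[0:],s[7:]  2  'ag'
   5  s[7:],s[22:]  0  ''
   6  s[22:],s[17:]  1  'b'
   7  s[17:],s[23:]  2  'bc'
   8  s[23:],s[5:]  1  'b'
   9  s[5:],s[9:]  1  'b'
  10  s[9:],s[18:]  0  ''
  11  s[18:],s[26:]  1  'c'
  12  s[26:],s[24:]  1  'c'
  13  s[24:],s[27:]  1  'c'
  14  s[27:],s[6:]  0  ''
  15  s[6:],s[21:]  1  'd'
  16  s[21:],s[20:]  1  'd'
  17  s[20:],s[12:]  1  'd'
  18  s[12:],s[25:]  0  ''
  19  s[25:],s[15:]  0  ''
  20  s[15:],s[4:]  1  'f'
  21  s[4:],s[14:]  1  'f'
  22  s[14:],s[3:]  2  'ff'
  23  s[3:],s[13:]  2  'ff'
  24  s[13:],s[28:]  0  ''
  25  s[28:],s[1:]  1  'g'
  26  s[1:],s[8:]  1  'g'
  27  s[8:],s[11:]  1  'g'
  28  s[11:],s[10:]  1  'g'

n(n+1)/2 = 29·30/2 = 435
Σ LCP = 0 + 1 + 1 + 1 + 2 + 0 + 1 + 2 + 1 + 1 + 0 + 1 + 1 + 1 + 0 + 1 + 1 + 1 + 0 + 0 + 1 + 1 + 2 + 2 + 0 + 1 + 1 + 1 + 1 = 26
distinct = 435 − 26 = 409

409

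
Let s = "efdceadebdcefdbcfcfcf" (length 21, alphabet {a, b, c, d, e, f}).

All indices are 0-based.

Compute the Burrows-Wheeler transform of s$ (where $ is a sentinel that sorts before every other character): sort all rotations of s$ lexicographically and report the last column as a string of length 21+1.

rank  rotation                last
    0  $efdceadebdcefdbcfcfcf  f
    1  adebdcefdbcfcfcf$efdce  e
    2  bcfcfcf$efdceadebdcefd  d
    3  bdcefdbcfcfcf$efdceade  e
    4  ceadebdcefdbcfcfcf$efd  d
    5  cefdbcfcfcf$efdceadebd  d
    6  cf$efdceadebdcefdbcfcf  f
    7  cfcf$efdceadebdcefdbcf  f
    8  cfcfcf$efdceadebdcefdb  b
    9  dbcfcfcf$efdceadebdcef  f
   10  dceadebdcefdbcfcfcf$ef  f
   11  dcefdbcfcfcf$efdceadeb  b
   12  debdcefdbcfcfcf$efdcea  a
   13  eadebdcefdbcfcfcf$efdc  c
   14  ebdcefdbcfcfcf$efdcead  d
   15  efdbcfcfcf$efdceadebdc  c
   16  efdceadebdcefdbcfcfcf$  $
   17  f$efdceadebdcefdbcfcfc  c
   18  fcf$efdceadebdcefdbcfc  c
   19  fcfcf$efdceadebdcefdbc  c
   20  fdbcfcfcf$efdceadebdce  e
   21  fdceadebdcefdbcfcfcf$e  e

fededdffbffbacdc$cccee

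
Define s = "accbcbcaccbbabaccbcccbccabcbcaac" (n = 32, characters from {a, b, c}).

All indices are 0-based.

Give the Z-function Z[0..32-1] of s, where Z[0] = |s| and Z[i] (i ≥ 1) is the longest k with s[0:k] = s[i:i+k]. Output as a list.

Z[0]=32
i=1: i≥r, start 0; Z[1]=0
i=2: i≥r, start 0; Z[2]=0
i=3: i≥r, start 0; Z[3]=0
i=4: i≥r, start 0; Z[4]=0
i=5: i≥r, start 0; Z[5]=0
i=6: i≥r, start 0; Z[6]=0
i=7: i≥r, start 0; Z[7]=4 grow→box=[7,11)
i=8: min(r-i=3, Z[1]=0)=0; Z[8]=0
i=9: min(r-i=2, Z[2]=0)=0; Z[9]=0
i=10: min(r-i=1, Z[3]=0)=0; Z[10]=0
i=11: i≥r, start 0; Z[11]=0
i=12: i≥r, start 0; Z[12]=1 grow→box=[12,13)
i=13: i≥r, start 0; Z[13]=0
i=14: i≥r, start 0; Z[14]=5 grow→box=[14,19)
i=15: min(r-i=4, Z[1]=0)=0; Z[15]=0
i=16: min(r-i=3, Z[2]=0)=0; Z[16]=0
i=17: min(r-i=2, Z[3]=0)=0; Z[17]=0
i=18: min(r-i=1, Z[4]=0)=0; Z[18]=0
i=19: i≥r, start 0; Z[19]=0
i=20: i≥r, start 0; Z[20]=0
i=21: i≥r, start 0; Z[21]=0
i=22: i≥r, start 0; Z[22]=0
i=23: i≥r, start 0; Z[23]=0
i=24: i≥r, start 0; Z[24]=1 grow→box=[24,25)
i=25: i≥r, start 0; Z[25]=0
i=26: i≥r, start 0; Z[26]=0
i=27: i≥r, start 0; Z[27]=0
i=28: i≥r, start 0; Z[28]=0
i=29: i≥r, start 0; Z[29]=1 grow→box=[29,30)
i=30: i≥r, start 0; Z[30]=2 grow→box=[30,32)
i=31: min(r-i=1, Z[1]=0)=0; Z[31]=0

[32, 0, 0, 0, 0, 0, 0, 4, 0, 0, 0, 0, 1, 0, 5, 0, 0, 0, 0, 0, 0, 0, 0, 0, 1, 0, 0, 0, 0, 1, 2, 0]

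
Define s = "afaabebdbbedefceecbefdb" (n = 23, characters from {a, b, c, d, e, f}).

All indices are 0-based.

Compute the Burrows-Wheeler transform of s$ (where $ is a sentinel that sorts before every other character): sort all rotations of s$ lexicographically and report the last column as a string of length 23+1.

bfa$ddeabceffbebebcdbaee

rank  rotation                  last
    0  $afaabebdbbedefceecbefdb  b
    1  aabebdbbedefceecbefdb$af  f
    2  abebdbbedefceecbefdb$afa  a
    3  afaabebdbbedefceecbefdb$  $
    4  b$afaabebdbbedefceecbefd  d
    5  bbedefceecbefdb$afaabebd  d
    6  bdbbedefceecbefdb$afaabe  e
    7  bebdbbedefceecbefdb$afaa  a
    8  bedefceecbefdb$afaabebdb  b
    9  befdb$afaabebdbbedefceec  c
   10  cbefdb$afaabebdbbedefcee  e
   11  ceecbefdb$afaabebdbbedef  f
   12  db$afaabebdbbedefceecbef  f
   13  dbbedefceecbefdb$afaabeb  b
   14  defceecbefdb$afaabebdbbe  e
   15  ebdbbedefceecbefdb$afaab  b
   16  ecbefdb$afaabebdbbedefce  e
   17  edefceecbefdb$afaabebdbb  b
   18  eecbefdb$afaabebdbbedefc  c
   19  efceecbefdb$afaabebdbbed  d
   20  efdb$afaabebdbbedefceecb  b
   21  faabebdbbedefceecbefdb$a  a
   22  fceecbefdb$afaabebdbbede  e
   23  fdb$afaabebdbbedefceecbe  e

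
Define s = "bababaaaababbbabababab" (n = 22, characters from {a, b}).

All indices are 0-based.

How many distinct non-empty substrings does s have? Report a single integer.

rank→(start, suffix):
  0 → (5, 'aaaababbbabababab')
  1 → (6, 'aaababbbabababab')
  2 → (7, 'aababbbabababab')
  3 → (20, 'ab')
  4 → (3, 'abaaaababbbabababab')
  5 → (18, 'abab')
  6 → (1, 'ababaaaababbbabababab')
  7 → (16, 'ababab')
  8 → (14, 'abababab')
  9 → (8, 'ababbbabababab')
  10 → (10, 'abbbabababab')
  11 → (21, 'b')
  12 → (4, 'baaaababbbabababab')
  13 → (19, 'bab')
  14 → (2, 'babaaaababbbabababab')
  15 → (17, 'babab')
  16 → (0, 'bababaaaababbbabababab')
  17 → (15, 'bababab')
  18 → (13, 'babababab')
  19 → (9, 'babbbabababab')
  20 → (12, 'bbabababab')
  21 → (11, 'bbbabababab')

SA = [5, 6, 7, 20, 3, 18, 1, 16, 14, 8, 10, 21, 4, 19, 2, 17, 0, 15, 13, 9, 12, 11]
[i] adj suffixes → lcp
  [1] 5/6 → 3 ('aaa')
  [2] 6/7 → 2 ('aa')
  [3] 7/20 → 1 ('a')
  [4] 20/3 → 2 ('ab')
  [5] 3/18 → 3 ('aba')
  [6] 18/1 → 4 ('abab')
  [7] 1/16 → 5 ('ababa')
  [8] 16/14 → 6 ('ababab')
  [9] 14/8 → 4 ('abab')
  [10] 8/10 → 2 ('ab')
  [11] 10/21 → 0 ('')
  [12] 21/4 → 1 ('b')
  [13] 4/19 → 2 ('ba')
  [14] 19/2 → 3 ('bab')
  [15] 2/17 → 4 ('baba')
  [16] 17/0 → 5 ('babab')
  [17] 0/15 → 6 ('bababa')
  [18] 15/13 → 7 ('bababab')
  [19] 13/9 → 3 ('bab')
  [20] 9/12 → 1 ('b')
  [21] 12/11 → 2 ('bb')

n(n+1)/2 = 22·23/2 = 253
Σ LCP = 0 + 3 + 2 + 1 + 2 + 3 + 4 + 5 + 6 + 4 + 2 + 0 + 1 + 2 + 3 + 4 + 5 + 6 + 7 + 3 + 1 + 2 = 66
distinct = 253 − 66 = 187

187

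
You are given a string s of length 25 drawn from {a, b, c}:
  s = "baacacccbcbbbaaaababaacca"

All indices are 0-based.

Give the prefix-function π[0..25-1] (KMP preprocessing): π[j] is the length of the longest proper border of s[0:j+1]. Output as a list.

π[0] = 0
j=1 s[j]='a': π[1]=0 (border '')
j=2 s[j]='a': π[2]=0 (border '')
j=3 s[j]='c': π[3]=0 (border '')
j=4 s[j]='a': π[4]=0 (border '')
j=5 s[j]='c': π[5]=0 (border '')
j=6 s[j]='c': π[6]=0 (border '')
j=7 s[j]='c': π[7]=0 (border '')
j=8 s[j]='b': π[8]=1 (border 'b')
j=9 s[j]='c': k: 1→0; π[9]=0 (border '')
j=10 s[j]='b': π[10]=1 (border 'b')
j=11 s[j]='b': k: 1→0; π[11]=1 (border 'b')
j=12 s[j]='b': k: 1→0; π[12]=1 (border 'b')
j=13 s[j]='a': π[13]=2 (border 'ba')
j=14 s[j]='a': π[14]=3 (border 'baa')
j=15 s[j]='a': k: 3→0; π[15]=0 (border '')
j=16 s[j]='a': π[16]=0 (border '')
j=17 s[j]='b': π[17]=1 (border 'b')
j=18 s[j]='a': π[18]=2 (border 'ba')
j=19 s[j]='b': k: 2→0; π[19]=1 (border 'b')
j=20 s[j]='a': π[20]=2 (border 'ba')
j=21 s[j]='a': π[21]=3 (border 'baa')
j=22 s[j]='c': π[22]=4 (border 'baac')
j=23 s[j]='c': k: 4→0; π[23]=0 (border '')
j=24 s[j]='a': π[24]=0 (border '')

[0, 0, 0, 0, 0, 0, 0, 0, 1, 0, 1, 1, 1, 2, 3, 0, 0, 1, 2, 1, 2, 3, 4, 0, 0]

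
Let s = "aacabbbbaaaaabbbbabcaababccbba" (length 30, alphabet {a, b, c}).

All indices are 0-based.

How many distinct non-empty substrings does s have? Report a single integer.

rank→(start, suffix):
  0 → (29, 'a')
  1 → (8, 'aaaaabbbbabcaababccbba')
  2 → (9, 'aaaabbbbabcaababccbba')
  3 → (10, 'aaabbbbabcaababccbba')
  4 → (20, 'aababccbba')
  5 → (11, 'aabbbbabcaababccbba')
  6 → (0, 'aacabbbbaaaaabbbbabcaababccbba')
  7 → (21, 'ababccbba')
  8 → (3, 'abbbbaaaaabbbbabcaababccbba')
  9 → (12, 'abbbbabcaababccbba')
  10 → (17, 'abcaababccbba')
  11 → (23, 'abccbba')
  12 → (1, 'acabbbbaaaaabbbbabcaababccbba')
  13 → (28, 'ba')
  14 → (7, 'baaaaabbbbabcaababccbba')
  15 → (16, 'babcaababccbba')
  16 → (22, 'babccbba')
  17 → (27, 'bba')
  18 → (6, 'bbaaaaabbbbabcaababccbba')
  19 → (15, 'bbabcaababccbba')
  20 → (5, 'bbbaaaaabbbbabcaababccbba')
  21 → (14, 'bbbabcaababccbba')
  22 → (4, 'bbbbaaaaabbbbabcaababccbba')
  23 → (13, 'bbbbabcaababccbba')
  24 → (18, 'bcaababccbba')
  25 → (24, 'bccbba')
  26 → (19, 'caababccbba')
  27 → (2, 'cabbbbaaaaabbbbabcaababccbba')
  28 → (26, 'cbba')
  29 → (25, 'ccbba')

SA = [29, 8, 9, 10, 20, 11, 0, 21, 3, 12, 17, 23, 1, 28, 7, 16, 22, 27, 6, 15, 5, 14, 4, 13, 18, 24, 19, 2, 26, 25]
i: (SA[i-1],SA[i]) lcp shared
  1: (29,8) 1 'a'
  2: (8,9) 4 'aaaa'
  3: (9,10) 3 'aaa'
  4: (10,20) 2 'aa'
  5: (20,11) 3 'aab'
  6: (11,0) 2 'aa'
  7: (0,21) 1 'a'
  8: (21,3) 2 'ab'
  9: (3,12) 6 'abbbba'
  10: (12,17) 2 'ab'
  11: (17,23) 3 'abc'
  12: (23,1) 1 'a'
  13: (1,28) 0 ''
  14: (28,7) 2 'ba'
  15: (7,16) 2 'ba'
  16: (16,22) 4 'babc'
  17: (22,27) 1 'b'
  18: (27,6) 3 'bba'
  19: (6,15) 3 'bba'
  20: (15,5) 2 'bb'
  21: (5,14) 4 'bbba'
  22: (14,4) 3 'bbb'
  23: (4,13) 5 'bbbba'
  24: (13,18) 1 'b'
  25: (18,24) 2 'bc'
  26: (24,19) 0 ''
  27: (19,2) 2 'ca'
  28: (2,26) 1 'c'
  29: (26,25) 1 'c'

n(n+1)/2 = 30·31/2 = 465
Σ LCP = 0 + 1 + 4 + 3 + 2 + 3 + 2 + 1 + 2 + 6 + 2 + 3 + 1 + 0 + 2 + 2 + 4 + 1 + 3 + 3 + 2 + 4 + 3 + 5 + 1 + 2 + 0 + 2 + 1 + 1 = 66
distinct = 465 − 66 = 399

399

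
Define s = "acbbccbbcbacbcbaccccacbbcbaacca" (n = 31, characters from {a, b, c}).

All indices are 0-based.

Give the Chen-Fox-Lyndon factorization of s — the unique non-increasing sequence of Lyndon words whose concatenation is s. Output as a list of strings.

["acbbccbbcbacbcbacccc", "acbbcb", "aacc", "a"]

emit factor 1: 'acbbccbbcbacbcbacccc' (i=0, period=20)
emit factor 2: 'acbbcb' (i=20, period=6)
emit factor 3: 'aacc' (i=26, period=4)
emit factor 4: 'a' (i=30, period=1)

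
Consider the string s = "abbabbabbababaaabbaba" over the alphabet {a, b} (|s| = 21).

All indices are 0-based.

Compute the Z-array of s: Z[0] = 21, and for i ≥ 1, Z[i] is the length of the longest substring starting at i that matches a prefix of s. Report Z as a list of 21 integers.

[21, 0, 0, 8, 0, 0, 5, 0, 0, 2, 0, 2, 0, 1, 1, 5, 0, 0, 2, 0, 1]

Z[0]=21
i=1: i≥r, start 0; Z[1]=0
i=2: i≥r, start 0; Z[2]=0
i=3: i≥r, start 0; Z[3]=8 extend→box=[3,11)
i=4: min(r-i=7, Z[1]=0)=0; Z[4]=0
i=5: min(r-i=6, Z[2]=0)=0; Z[5]=0
i=6: min(r-i=5, Z[3]=8)=5; Z[6]=5
i=7: min(r-i=4, Z[4]=0)=0; Z[7]=0
i=8: min(r-i=3, Z[5]=0)=0; Z[8]=0
i=9: min(r-i=2, Z[6]=5)=2; Z[9]=2
i=10: min(r-i=1, Z[7]=0)=0; Z[10]=0
i=11: i≥r, start 0; Z[11]=2 extend→box=[11,13)
i=12: min(r-i=1, Z[1]=0)=0; Z[12]=0
i=13: i≥r, start 0; Z[13]=1 extend→box=[13,14)
i=14: i≥r, start 0; Z[14]=1 extend→box=[14,15)
i=15: i≥r, start 0; Z[15]=5 extend→box=[15,20)
i=16: min(r-i=4, Z[1]=0)=0; Z[16]=0
i=17: min(r-i=3, Z[2]=0)=0; Z[17]=0
i=18: min(r-i=2, Z[3]=8)=2; Z[18]=2
i=19: min(r-i=1, Z[4]=0)=0; Z[19]=0
i=20: i≥r, start 0; Z[20]=1 extend→box=[20,21)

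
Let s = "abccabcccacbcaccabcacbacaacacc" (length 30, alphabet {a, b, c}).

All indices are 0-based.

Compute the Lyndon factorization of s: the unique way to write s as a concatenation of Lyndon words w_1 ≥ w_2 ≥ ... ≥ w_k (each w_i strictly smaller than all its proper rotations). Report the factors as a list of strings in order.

["abccabcccacbcacc", "abcacbac", "aacacc"]

emit factor 1: 'abccabcccacbcacc' (i=0, period=16)
emit factor 2: 'abcacbac' (i=16, period=8)
emit factor 3: 'aacacc' (i=24, period=6)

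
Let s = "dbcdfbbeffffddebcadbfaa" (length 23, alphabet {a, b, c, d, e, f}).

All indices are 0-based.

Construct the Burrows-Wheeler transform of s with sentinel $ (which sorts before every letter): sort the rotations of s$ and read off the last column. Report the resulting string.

aafcfedbdbb$afdcdbbdfffe

rank  rotation                  last
    0  $dbcdfbbeffffddebcadbfaa  a
    1  a$dbcdfbbeffffddebcadbfa  a
    2  aa$dbcdfbbeffffddebcadbf  f
    3  adbfaa$dbcdfbbeffffddebc  c
    4  bbeffffddebcadbfaa$dbcdf  f
    5  bcadbfaa$dbcdfbbeffffdde  e
    6  bcdfbbeffffddebcadbfaa$d  d
    7  beffffddebcadbfaa$dbcdfb  b
    8  bfaa$dbcdfbbeffffddebcad  d
    9  cadbfaa$dbcdfbbeffffddeb  b
   10  cdfbbeffffddebcadbfaa$db  b
   11  dbcdfbbeffffddebcadbfaa$  $
   12  dbfaa$dbcdfbbeffffddebca  a
   13  ddebcadbfaa$dbcdfbbeffff  f
   14  debcadbfaa$dbcdfbbeffffd  d
   15  dfbbeffffddebcadbfaa$dbc  c
   16  ebcadbfaa$dbcdfbbeffffdd  d
   17  effffddebcadbfaa$dbcdfbb  b
   18  faa$dbcdfbbeffffddebcadb  b
   19  fbbeffffddebcadbfaa$dbcd  d
   20  fddebcadbfaa$dbcdfbbefff  f
   21  ffddebcadbfaa$dbcdfbbeff  f
   22  fffddebcadbfaa$dbcdfbbef  f
   23  ffffddebcadbfaa$dbcdfbbe  e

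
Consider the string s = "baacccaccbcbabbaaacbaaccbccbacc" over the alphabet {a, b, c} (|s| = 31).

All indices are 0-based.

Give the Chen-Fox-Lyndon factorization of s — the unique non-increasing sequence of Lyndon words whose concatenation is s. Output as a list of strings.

emit factor 1: 'b' (i=0, period=1)
emit factor 2: 'aacccaccbcbabb' (i=1, period=14)
emit factor 3: 'aaacbaaccbccbacc' (i=15, period=16)

["b", "aacccaccbcbabb", "aaacbaaccbccbacc"]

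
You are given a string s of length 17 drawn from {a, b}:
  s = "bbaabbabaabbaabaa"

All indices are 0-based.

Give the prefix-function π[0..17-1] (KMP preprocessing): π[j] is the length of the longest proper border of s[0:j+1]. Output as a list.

[0, 1, 0, 0, 1, 2, 3, 1, 0, 0, 1, 2, 3, 4, 5, 0, 0]

π[0] = 0
j=1 s[j]='b': π[1]=1 (border 'b')
j=2 s[j]='a': k: 1→0; π[2]=0 (border '')
j=3 s[j]='a': π[3]=0 (border '')
j=4 s[j]='b': π[4]=1 (border 'b')
j=5 s[j]='b': π[5]=2 (border 'bb')
j=6 s[j]='a': π[6]=3 (border 'bba')
j=7 s[j]='b': k: 3→0; π[7]=1 (border 'b')
j=8 s[j]='a': k: 1→0; π[8]=0 (border '')
j=9 s[j]='a': π[9]=0 (border '')
j=10 s[j]='b': π[10]=1 (border 'b')
j=11 s[j]='b': π[11]=2 (border 'bb')
j=12 s[j]='a': π[12]=3 (border 'bba')
j=13 s[j]='a': π[13]=4 (border 'bbaa')
j=14 s[j]='b': π[14]=5 (border 'bbaab')
j=15 s[j]='a': k: 5→1→0; π[15]=0 (border '')
j=16 s[j]='a': π[16]=0 (border '')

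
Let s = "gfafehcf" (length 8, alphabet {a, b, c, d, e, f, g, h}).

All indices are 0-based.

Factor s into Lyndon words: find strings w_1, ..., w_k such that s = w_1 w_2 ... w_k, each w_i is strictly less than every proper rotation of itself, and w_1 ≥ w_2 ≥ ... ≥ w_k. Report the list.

["g", "f", "afehcf"]

emit factor 1: 'g' (i=0, period=1)
emit factor 2: 'f' (i=1, period=1)
emit factor 3: 'afehcf' (i=2, period=6)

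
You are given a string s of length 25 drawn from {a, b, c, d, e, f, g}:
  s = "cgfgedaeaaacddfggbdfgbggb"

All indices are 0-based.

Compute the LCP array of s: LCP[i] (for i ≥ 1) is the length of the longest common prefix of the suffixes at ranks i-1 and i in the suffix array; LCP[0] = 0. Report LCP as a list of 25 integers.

[0, 2, 1, 1, 0, 1, 1, 0, 1, 0, 1, 1, 3, 0, 1, 0, 2, 2, 0, 2, 2, 1, 1, 1, 3]

sorted suffixes:
  #0 SA[0]=8  'aaacddfggbdfgbggb'
  #1 SA[1]=9  'aacddfggbdfgbggb'
  #2 SA[2]=10  'acddfggbdfgbggb'
  #3 SA[3]=6  'aeaaacddfggbdfgbggb'
  #4 SA[4]=24  'b'
  #5 SA[5]=17  'bdfgbggb'
  #6 SA[6]=21  'bggb'
  #7 SA[7]=11  'cddfggbdfgbggb'
  #8 SA[8]=0  'cgfgedaeaaacddfggbdfgbggb'
  #9 SA[9]=5  'daeaaacddfggbdfgbggb'
  #10 SA[10]=12  'ddfggbdfgbggb'
  #11 SA[11]=18  'dfgbggb'
  #12 SA[12]=13  'dfggbdfgbggb'
  #13 SA[13]=7  'eaaacddfggbdfgbggb'
  #14 SA[14]=4  'edaeaaacddfggbdfgbggb'
  #15 SA[15]=19  'fgbggb'
  #16 SA[16]=2  'fgedaeaaacddfggbdfgbggb'
  #17 SA[17]=14  'fggbdfgbggb'
  #18 SA[18]=23  'gb'
  #19 SA[19]=16  'gbdfgbggb'
  #20 SA[20]=20  'gbggb'
  #21 SA[21]=3  'gedaeaaacddfggbdfgbggb'
  #22 SA[22]=1  'gfgedaeaaacddfggbdfgbggb'
  #23 SA[23]=22  'ggb'
  #24 SA[24]=15  'ggbdfgbggb'

SA = [8, 9, 10, 6, 24, 17, 21, 11, 0, 5, 12, 18, 13, 7, 4, 19, 2, 14, 23, 16, 20, 3, 1, 22, 15]
rank  pair      lcp
   1  s[8:],s[9:]  2  'aa'
   2  s[9:],s[10:]  1  'a'
   3  s[10:],s[6:]  1  'a'
   4  s[6:],s[24:]  0  ''
   5  s[24:],s[17:]  1  'b'
   6  s[17:],s[21:]  1  'b'
   7  s[21:],s[11:]  0  ''
   8  s[11:],s[0:]  1  'c'
   9  s[0:],s[5:]  0  ''
  10  s[5:],s[12:]  1  'd'
  11  s[12:],s[18:]  1  'd'
  12  s[18:],s[13:]  3  'dfg'
  13  s[13:],s[7:]  0  ''
  14  s[7:],s[4:]  1  'e'
  15  s[4:],s[19:]  0  ''
  16  s[19:],s[2:]  2  'fg'
  17  s[2:],s[14:]  2  'fg'
  18  s[14:],s[23:]  0  ''
  19  s[23:],s[16:]  2  'gb'
  20  s[16:],s[20:]  2  'gb'
  21  s[20:],s[3:]  1  'g'
  22  s[3:],s[1:]  1  'g'
  23  s[1:],s[22:]  1  'g'
  24  s[22:],s[15:]  3  'ggb'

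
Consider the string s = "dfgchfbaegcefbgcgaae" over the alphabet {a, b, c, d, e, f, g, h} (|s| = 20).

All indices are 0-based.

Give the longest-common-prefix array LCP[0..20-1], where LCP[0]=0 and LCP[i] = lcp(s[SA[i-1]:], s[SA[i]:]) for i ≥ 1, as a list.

rank | idx | suffix
   0 |  17 | aae
   1 |  18 | ae
   2 |   7 | aegcefbgcgaae
   3 |   6 | baegcefbgcgaae
   4 |  13 | bgcgaae
   5 |  10 | cefbgcgaae
   6 |  15 | cgaae
   7 |   3 | chfbaegcefbgcgaae
   8 |   0 | dfgchfbaegcefbgcgaae
   9 |  19 | e
  10 |  11 | efbgcgaae
  11 |   8 | egcefbgcgaae
  12 |   5 | fbaegcefbgcgaae
  13 |  12 | fbgcgaae
  14 |   1 | fgchfbaegcefbgcgaae
  15 |  16 | gaae
  16 |   9 | gcefbgcgaae
  17 |  14 | gcgaae
  18 |   2 | gchfbaegcefbgcgaae
  19 |   4 | hfbaegcefbgcgaae

SA = [17, 18, 7, 6, 13, 10, 15, 3, 0, 19, 11, 8, 5, 12, 1, 16, 9, 14, 2, 4]
i: (SA[i-1],SA[i]) lcp shared
  1: (17,18) 1 'a'
  2: (18,7) 2 'ae'
  3: (7,6) 0 ''
  4: (6,13) 1 'b'
  5: (13,10) 0 ''
  6: (10,15) 1 'c'
  7: (15,3) 1 'c'
  8: (3,0) 0 ''
  9: (0,19) 0 ''
  10: (19,11) 1 'e'
  11: (11,8) 1 'e'
  12: (8,5) 0 ''
  13: (5,12) 2 'fb'
  14: (12,1) 1 'f'
  15: (1,16) 0 ''
  16: (16,9) 1 'g'
  17: (9,14) 2 'gc'
  18: (14,2) 2 'gc'
  19: (2,4) 0 ''

[0, 1, 2, 0, 1, 0, 1, 1, 0, 0, 1, 1, 0, 2, 1, 0, 1, 2, 2, 0]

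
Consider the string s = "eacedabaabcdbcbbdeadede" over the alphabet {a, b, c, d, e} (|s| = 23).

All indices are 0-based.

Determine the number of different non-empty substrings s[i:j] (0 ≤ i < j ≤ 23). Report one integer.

rank | idx | suffix
   0 |   7 | aabcdbcbbdeadede
   1 |   5 | abaabcdbcbbdeadede
   2 |   8 | abcdbcbbdeadede
   3 |   1 | acedabaabcdbcbbdeadede
   4 |  18 | adede
   5 |   6 | baabcdbcbbdeadede
   6 |  14 | bbdeadede
   7 |  12 | bcbbdeadede
   8 |   9 | bcdbcbbdeadede
   9 |  15 | bdeadede
  10 |  13 | cbbdeadede
  11 |  10 | cdbcbbdeadede
  12 |   2 | cedabaabcdbcbbdeadede
  13 |   4 | dabaabcdbcbbdeadede
  14 |  11 | dbcbbdeadede
  15 |  21 | de
  16 |  16 | deadede
  17 |  19 | dede
  18 |  22 | e
  19 |   0 | eacedabaabcdbcbbdeadede
  20 |  17 | eadede
  21 |   3 | edabaabcdbcbbdeadede
  22 |  20 | ede

SA = [7, 5, 8, 1, 18, 6, 14, 12, 9, 15, 13, 10, 2, 4, 11, 21, 16, 19, 22, 0, 17, 3, 20]
[i] adj suffixes → lcp
  [1] 7/5 → 1 ('a')
  [2] 5/8 → 2 ('ab')
  [3] 8/1 → 1 ('a')
  [4] 1/18 → 1 ('a')
  [5] 18/6 → 0 ('')
  [6] 6/14 → 1 ('b')
  [7] 14/12 → 1 ('b')
  [8] 12/9 → 2 ('bc')
  [9] 9/15 → 1 ('b')
  [10] 15/13 → 0 ('')
  [11] 13/10 → 1 ('c')
  [12] 10/2 → 1 ('c')
  [13] 2/4 → 0 ('')
  [14] 4/11 → 1 ('d')
  [15] 11/21 → 1 ('d')
  [16] 21/16 → 2 ('de')
  [17] 16/19 → 2 ('de')
  [18] 19/22 → 0 ('')
  [19] 22/0 → 1 ('e')
  [20] 0/17 → 2 ('ea')
  [21] 17/3 → 1 ('e')
  [22] 3/20 → 2 ('ed')

n(n+1)/2 = 23·24/2 = 276
Σ LCP = 0 + 1 + 2 + 1 + 1 + 0 + 1 + 1 + 2 + 1 + 0 + 1 + 1 + 0 + 1 + 1 + 2 + 2 + 0 + 1 + 2 + 1 + 2 = 24
distinct = 276 − 24 = 252

252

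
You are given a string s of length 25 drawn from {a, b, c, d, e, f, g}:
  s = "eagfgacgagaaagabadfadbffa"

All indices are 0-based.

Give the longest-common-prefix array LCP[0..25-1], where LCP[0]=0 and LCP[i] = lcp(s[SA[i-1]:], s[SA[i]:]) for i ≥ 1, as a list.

sorted suffixes:
  #0 SA[0]=24  'a'
  #1 SA[1]=10  'aaagabadfadbffa'
  #2 SA[2]=11  'aagabadfadbffa'
  #3 SA[3]=14  'abadfadbffa'
  #4 SA[4]=5  'acgagaaagabadfadbffa'
  #5 SA[5]=19  'adbffa'
  #6 SA[6]=16  'adfadbffa'
  #7 SA[7]=8  'agaaagabadfadbffa'
  #8 SA[8]=12  'agabadfadbffa'
  #9 SA[9]=1  'agfgacgagaaagabadfadbffa'
  #10 SA[10]=15  'badfadbffa'
  #11 SA[11]=21  'bffa'
  #12 SA[12]=6  'cgagaaagabadfadbffa'
  #13 SA[13]=20  'dbffa'
  #14 SA[14]=17  'dfadbffa'
  #15 SA[15]=0  'eagfgacgagaaagabadfadbffa'
  #16 SA[16]=23  'fa'
  #17 SA[17]=18  'fadbffa'
  #18 SA[18]=22  'ffa'
  #19 SA[19]=3  'fgacgagaaagabadfadbffa'
  #20 SA[20]=9  'gaaagabadfadbffa'
  #21 SA[21]=13  'gabadfadbffa'
  #22 SA[22]=4  'gacgagaaagabadfadbffa'
  #23 SA[23]=7  'gagaaagabadfadbffa'
  #24 SA[24]=2  'gfgacgagaaagabadfadbffa'

SA = [24, 10, 11, 14, 5, 19, 16, 8, 12, 1, 15, 21, 6, 20, 17, 0, 23, 18, 22, 3, 9, 13, 4, 7, 2]
[i] adj suffixes → lcp
  [1] 24/10 → 1 ('a')
  [2] 10/11 → 2 ('aa')
  [3] 11/14 → 1 ('a')
  [4] 14/5 → 1 ('a')
  [5] 5/19 → 1 ('a')
  [6] 19/16 → 2 ('ad')
  [7] 16/8 → 1 ('a')
  [8] 8/12 → 3 ('aga')
  [9] 12/1 → 2 ('ag')
  [10] 1/15 → 0 ('')
  [11] 15/21 → 1 ('b')
  [12] 21/6 → 0 ('')
  [13] 6/20 → 0 ('')
  [14] 20/17 → 1 ('d')
  [15] 17/0 → 0 ('')
  [16] 0/23 → 0 ('')
  [17] 23/18 → 2 ('fa')
  [18] 18/22 → 1 ('f')
  [19] 22/3 → 1 ('f')
  [20] 3/9 → 0 ('')
  [21] 9/13 → 2 ('ga')
  [22] 13/4 → 2 ('ga')
  [23] 4/7 → 2 ('ga')
  [24] 7/2 → 1 ('g')

[0, 1, 2, 1, 1, 1, 2, 1, 3, 2, 0, 1, 0, 0, 1, 0, 0, 2, 1, 1, 0, 2, 2, 2, 1]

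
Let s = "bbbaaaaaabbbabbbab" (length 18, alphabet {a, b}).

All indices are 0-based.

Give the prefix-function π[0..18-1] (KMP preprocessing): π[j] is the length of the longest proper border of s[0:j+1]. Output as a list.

[0, 1, 2, 0, 0, 0, 0, 0, 0, 1, 2, 3, 4, 1, 2, 3, 4, 1]

π[0] = 0
j=1 s[j]='b': π[1]=1 (border 'b')
j=2 s[j]='b': π[2]=2 (border 'bb')
j=3 s[j]='a': k: 2→1→0; π[3]=0 (border '')
j=4 s[j]='a': π[4]=0 (border '')
j=5 s[j]='a': π[5]=0 (border '')
j=6 s[j]='a': π[6]=0 (border '')
j=7 s[j]='a': π[7]=0 (border '')
j=8 s[j]='a': π[8]=0 (border '')
j=9 s[j]='b': π[9]=1 (border 'b')
j=10 s[j]='b': π[10]=2 (border 'bb')
j=11 s[j]='b': π[11]=3 (border 'bbb')
j=12 s[j]='a': π[12]=4 (border 'bbba')
j=13 s[j]='b': k: 4→0; π[13]=1 (border 'b')
j=14 s[j]='b': π[14]=2 (border 'bb')
j=15 s[j]='b': π[15]=3 (border 'bbb')
j=16 s[j]='a': π[16]=4 (border 'bbba')
j=17 s[j]='b': k: 4→0; π[17]=1 (border 'b')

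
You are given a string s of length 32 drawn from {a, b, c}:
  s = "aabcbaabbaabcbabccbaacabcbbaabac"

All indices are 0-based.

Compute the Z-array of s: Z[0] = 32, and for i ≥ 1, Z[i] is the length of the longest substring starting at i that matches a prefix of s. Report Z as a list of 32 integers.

Z[0]=32
i=1: i≥r, start 0; Z[1]=1 scan→box=[1,2)
i=2: i≥r, start 0; Z[2]=0
i=3: i≥r, start 0; Z[3]=0
i=4: i≥r, start 0; Z[4]=0
i=5: i≥r, start 0; Z[5]=3 scan→box=[5,8)
i=6: min(r-i=2, Z[1]=1)=1; Z[6]=1
i=7: min(r-i=1, Z[2]=0)=0; Z[7]=0
i=8: i≥r, start 0; Z[8]=0
i=9: i≥r, start 0; Z[9]=6 scan→box=[9,15)
i=10: min(r-i=5, Z[1]=1)=1; Z[10]=1
i=11: min(r-i=4, Z[2]=0)=0; Z[11]=0
i=12: min(r-i=3, Z[3]=0)=0; Z[12]=0
i=13: min(r-i=2, Z[4]=0)=0; Z[13]=0
i=14: min(r-i=1, Z[5]=3)=1; Z[14]=1
i=15: i≥r, start 0; Z[15]=0
i=16: i≥r, start 0; Z[16]=0
i=17: i≥r, start 0; Z[17]=0
i=18: i≥r, start 0; Z[18]=0
i=19: i≥r, start 0; Z[19]=2 scan→box=[19,21)
i=20: min(r-i=1, Z[1]=1)=1; Z[20]=1
i=21: i≥r, start 0; Z[21]=0
i=22: i≥r, start 0; Z[22]=1 scan→box=[22,23)
i=23: i≥r, start 0; Z[23]=0
i=24: i≥r, start 0; Z[24]=0
i=25: i≥r, start 0; Z[25]=0
i=26: i≥r, start 0; Z[26]=0
i=27: i≥r, start 0; Z[27]=3 scan→box=[27,30)
i=28: min(r-i=2, Z[1]=1)=1; Z[28]=1
i=29: min(r-i=1, Z[2]=0)=0; Z[29]=0
i=30: i≥r, start 0; Z[30]=1 scan→box=[30,31)
i=31: i≥r, start 0; Z[31]=0

[32, 1, 0, 0, 0, 3, 1, 0, 0, 6, 1, 0, 0, 0, 1, 0, 0, 0, 0, 2, 1, 0, 1, 0, 0, 0, 0, 3, 1, 0, 1, 0]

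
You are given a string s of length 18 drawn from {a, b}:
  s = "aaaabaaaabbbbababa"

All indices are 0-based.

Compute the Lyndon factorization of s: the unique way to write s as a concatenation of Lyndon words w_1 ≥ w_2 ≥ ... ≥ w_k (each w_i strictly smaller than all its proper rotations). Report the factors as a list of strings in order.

["aaaabaaaabbbbabab", "a"]

emit factor 1: 'aaaabaaaabbbbabab' (i=0, period=17)
emit factor 2: 'a' (i=17, period=1)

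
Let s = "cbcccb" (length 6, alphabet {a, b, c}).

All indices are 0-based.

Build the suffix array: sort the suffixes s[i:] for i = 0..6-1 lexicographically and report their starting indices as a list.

[5, 1, 4, 0, 3, 2]

sorted suffixes:
  #0 SA[0]=5  'b'
  #1 SA[1]=1  'bcccb'
  #2 SA[2]=4  'cb'
  #3 SA[3]=0  'cbcccb'
  #4 SA[4]=3  'ccb'
  #5 SA[5]=2  'cccb'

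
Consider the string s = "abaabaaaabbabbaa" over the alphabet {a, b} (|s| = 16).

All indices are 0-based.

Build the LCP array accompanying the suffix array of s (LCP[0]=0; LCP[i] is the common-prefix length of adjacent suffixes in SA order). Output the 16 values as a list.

rank→(start, suffix):
  0 → (15, 'a')
  1 → (14, 'aa')
  2 → (5, 'aaaabbabbaa')
  3 → (6, 'aaabbabbaa')
  4 → (2, 'aabaaaabbabbaa')
  5 → (7, 'aabbabbaa')
  6 → (3, 'abaaaabbabbaa')
  7 → (0, 'abaabaaaabbabbaa')
  8 → (11, 'abbaa')
  9 → (8, 'abbabbaa')
  10 → (13, 'baa')
  11 → (4, 'baaaabbabbaa')
  12 → (1, 'baabaaaabbabbaa')
  13 → (10, 'babbaa')
  14 → (12, 'bbaa')
  15 → (9, 'bbabbaa')

SA = [15, 14, 5, 6, 2, 7, 3, 0, 11, 8, 13, 4, 1, 10, 12, 9]
i: (SA[i-1],SA[i]) lcp shared
  1: (15,14) 1 'a'
  2: (14,5) 2 'aa'
  3: (5,6) 3 'aaa'
  4: (6,2) 2 'aa'
  5: (2,7) 3 'aab'
  6: (7,3) 1 'a'
  7: (3,0) 4 'abaa'
  8: (0,11) 2 'ab'
  9: (11,8) 4 'abba'
  10: (8,13) 0 ''
  11: (13,4) 3 'baa'
  12: (4,1) 3 'baa'
  13: (1,10) 2 'ba'
  14: (10,12) 1 'b'
  15: (12,9) 3 'bba'

[0, 1, 2, 3, 2, 3, 1, 4, 2, 4, 0, 3, 3, 2, 1, 3]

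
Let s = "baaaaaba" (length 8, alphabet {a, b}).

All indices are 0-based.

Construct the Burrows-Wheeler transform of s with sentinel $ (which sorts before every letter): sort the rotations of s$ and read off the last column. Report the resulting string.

rank  rotation   last
    0  $baaaaaba  a
    1  a$baaaaab  b
    2  aaaaaba$b  b
    3  aaaaba$ba  a
    4  aaaba$baa  a
    5  aaba$baaa  a
    6  aba$baaaa  a
    7  ba$baaaaa  a
    8  baaaaaba$  $

abbaaaaa$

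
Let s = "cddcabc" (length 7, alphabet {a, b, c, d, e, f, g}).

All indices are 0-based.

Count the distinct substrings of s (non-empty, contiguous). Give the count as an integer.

rank | idx | suffix
   0 |   4 | abc
   1 |   5 | bc
   2 |   6 | c
   3 |   3 | cabc
   4 |   0 | cddcabc
   5 |   2 | dcabc
   6 |   1 | ddcabc

SA = [4, 5, 6, 3, 0, 2, 1]
i: (SA[i-1],SA[i]) lcp shared
  1: (4,5) 0 ''
  2: (5,6) 0 ''
  3: (6,3) 1 'c'
  4: (3,0) 1 'c'
  5: (0,2) 0 ''
  6: (2,1) 1 'd'

n(n+1)/2 = 7·8/2 = 28
Σ LCP = 0 + 0 + 0 + 1 + 1 + 0 + 1 = 3
distinct = 28 − 3 = 25

25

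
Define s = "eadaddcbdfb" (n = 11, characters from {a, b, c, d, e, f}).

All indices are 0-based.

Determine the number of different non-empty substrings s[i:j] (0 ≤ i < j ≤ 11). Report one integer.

60

rank→(start, suffix):
  0 → (1, 'adaddcbdfb')
  1 → (3, 'addcbdfb')
  2 → (10, 'b')
  3 → (7, 'bdfb')
  4 → (6, 'cbdfb')
  5 → (2, 'daddcbdfb')
  6 → (5, 'dcbdfb')
  7 → (4, 'ddcbdfb')
  8 → (8, 'dfb')
  9 → (0, 'eadaddcbdfb')
  10 → (9, 'fb')

SA = [1, 3, 10, 7, 6, 2, 5, 4, 8, 0, 9]
[i] adj suffixes → lcp
  [1] 1/3 → 2 ('ad')
  [2] 3/10 → 0 ('')
  [3] 10/7 → 1 ('b')
  [4] 7/6 → 0 ('')
  [5] 6/2 → 0 ('')
  [6] 2/5 → 1 ('d')
  [7] 5/4 → 1 ('d')
  [8] 4/8 → 1 ('d')
  [9] 8/0 → 0 ('')
  [10] 0/9 → 0 ('')

n(n+1)/2 = 11·12/2 = 66
Σ LCP = 0 + 2 + 0 + 1 + 0 + 0 + 1 + 1 + 1 + 0 + 0 = 6
distinct = 66 − 6 = 60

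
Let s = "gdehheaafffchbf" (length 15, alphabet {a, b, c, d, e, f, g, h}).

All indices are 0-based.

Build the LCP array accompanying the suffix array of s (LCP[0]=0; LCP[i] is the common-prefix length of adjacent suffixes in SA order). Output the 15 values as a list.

sorted suffixes:
  #0 SA[0]=6  'aafffchbf'
  #1 SA[1]=7  'afffchbf'
  #2 SA[2]=13  'bf'
  #3 SA[3]=11  'chbf'
  #4 SA[4]=1  'dehheaafffchbf'
  #5 SA[5]=5  'eaafffchbf'
  #6 SA[6]=2  'ehheaafffchbf'
  #7 SA[7]=14  'f'
  #8 SA[8]=10  'fchbf'
  #9 SA[9]=9  'ffchbf'
  #10 SA[10]=8  'fffchbf'
  #11 SA[11]=0  'gdehheaafffchbf'
  #12 SA[12]=12  'hbf'
  #13 SA[13]=4  'heaafffchbf'
  #14 SA[14]=3  'hheaafffchbf'

SA = [6, 7, 13, 11, 1, 5, 2, 14, 10, 9, 8, 0, 12, 4, 3]
i: (SA[i-1],SA[i]) lcp shared
  1: (6,7) 1 'a'
  2: (7,13) 0 ''
  3: (13,11) 0 ''
  4: (11,1) 0 ''
  5: (1,5) 0 ''
  6: (5,2) 1 'e'
  7: (2,14) 0 ''
  8: (14,10) 1 'f'
  9: (10,9) 1 'f'
  10: (9,8) 2 'ff'
  11: (8,0) 0 ''
  12: (0,12) 0 ''
  13: (12,4) 1 'h'
  14: (4,3) 1 'h'

[0, 1, 0, 0, 0, 0, 1, 0, 1, 1, 2, 0, 0, 1, 1]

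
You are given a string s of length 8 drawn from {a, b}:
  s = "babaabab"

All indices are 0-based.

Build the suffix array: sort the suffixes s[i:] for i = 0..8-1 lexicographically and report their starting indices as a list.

rank | idx | suffix
   0 |   3 | aabab
   1 |   6 | ab
   2 |   1 | abaabab
   3 |   4 | abab
   4 |   7 | b
   5 |   2 | baabab
   6 |   5 | bab
   7 |   0 | babaabab

[3, 6, 1, 4, 7, 2, 5, 0]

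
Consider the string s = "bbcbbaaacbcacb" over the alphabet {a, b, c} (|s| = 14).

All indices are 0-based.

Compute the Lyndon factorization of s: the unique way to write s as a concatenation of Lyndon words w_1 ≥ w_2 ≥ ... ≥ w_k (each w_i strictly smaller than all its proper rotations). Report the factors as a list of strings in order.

emit factor 1: 'bbc' (i=0, period=3)
emit factor 2: 'b' (i=3, period=1)
emit factor 3: 'b' (i=4, period=1)
emit factor 4: 'aaacbcacb' (i=5, period=9)

["bbc", "b", "b", "aaacbcacb"]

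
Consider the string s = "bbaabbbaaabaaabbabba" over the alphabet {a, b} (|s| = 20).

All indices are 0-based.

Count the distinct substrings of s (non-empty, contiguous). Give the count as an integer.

161

rank→(start, suffix):
  0 → (19, 'a')
  1 → (7, 'aaabaaabbabba')
  2 → (11, 'aaabbabba')
  3 → (8, 'aabaaabbabba')
  4 → (12, 'aabbabba')
  5 → (2, 'aabbbaaabaaabbabba')
  6 → (9, 'abaaabbabba')
  7 → (16, 'abba')
  8 → (13, 'abbabba')
  9 → (3, 'abbbaaabaaabbabba')
  10 → (18, 'ba')
  11 → (6, 'baaabaaabbabba')
  12 → (10, 'baaabbabba')
  13 → (1, 'baabbbaaabaaabbabba')
  14 → (15, 'babba')
  15 → (17, 'bba')
  16 → (5, 'bbaaabaaabbabba')
  17 → (0, 'bbaabbbaaabaaabbabba')
  18 → (14, 'bbabba')
  19 → (4, 'bbbaaabaaabbabba')

SA = [19, 7, 11, 8, 12, 2, 9, 16, 13, 3, 18, 6, 10, 1, 15, 17, 5, 0, 14, 4]
rank  pair      lcp
   1  s[19:],s[7:]  1  'a'
   2  s[7:],s[11:]  4  'aaab'
   3  s[11:],s[8:]  2  'aa'
   4  s[8:],s[12:]  3  'aab'
   5  s[12:],s[2:]  4  'aabb'
   6  s[2:],s[9:]  1  'a'
   7  s[9:],s[16:]  2  'ab'
   8  s[16:],s[13:]  4  'abba'
   9  s[13:],s[3:]  3  'abb'
  10  s[3:],s[18:]  0  ''
  11  s[18:],s[6:]  2  'ba'
  12  s[6:],s[10:]  5  'baaab'
  13  s[10:],s[1:]  3  'baa'
  14  s[1:],s[15:]  2  'ba'
  15  s[15:],s[17:]  1  'b'
  16  s[17:],s[5:]  3  'bba'
  17  s[5:],s[0:]  4  'bbaa'
  18  s[0:],s[14:]  3  'bba'
  19  s[14:],s[4:]  2  'bb'

n(n+1)/2 = 20·21/2 = 210
Σ LCP = 0 + 1 + 4 + 2 + 3 + 4 + 1 + 2 + 4 + 3 + 0 + 2 + 5 + 3 + 2 + 1 + 3 + 4 + 3 + 2 = 49
distinct = 210 − 49 = 161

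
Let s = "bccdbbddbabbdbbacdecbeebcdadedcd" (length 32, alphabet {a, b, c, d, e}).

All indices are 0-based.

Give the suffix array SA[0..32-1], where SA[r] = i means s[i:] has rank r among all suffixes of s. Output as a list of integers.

rank→(start, suffix):
  0 → (9, 'abbdbbacdecbeebcdadedcd')
  1 → (15, 'acdecbeebcdadedcd')
  2 → (26, 'adedcd')
  3 → (8, 'babbdbbacdecbeebcdadedcd')
  4 → (14, 'bacdecbeebcdadedcd')
  5 → (13, 'bbacdecbeebcdadedcd')
  6 → (10, 'bbdbbacdecbeebcdadedcd')
  7 → (4, 'bbddbabbdbbacdecbeebcdadedcd')
  8 → (0, 'bccdbbddbabbdbbacdecbeebcdadedcd')
  9 → (23, 'bcdadedcd')
  10 → (11, 'bdbbacdecbeebcdadedcd')
  11 → (5, 'bddbabbdbbacdecbeebcdadedcd')
  12 → (20, 'beebcdadedcd')
  13 → (19, 'cbeebcdadedcd')
  14 → (1, 'ccdbbddbabbdbbacdecbeebcdadedcd')
  15 → (30, 'cd')
  16 → (24, 'cdadedcd')
  17 → (2, 'cdbbddbabbdbbacdecbeebcdadedcd')
  18 → (16, 'cdecbeebcdadedcd')
  19 → (31, 'd')
  20 → (25, 'dadedcd')
  21 → (7, 'dbabbdbbacdecbeebcdadedcd')
  22 → (12, 'dbbacdecbeebcdadedcd')
  23 → (3, 'dbbddbabbdbbacdecbeebcdadedcd')
  24 → (29, 'dcd')
  25 → (6, 'ddbabbdbbacdecbeebcdadedcd')
  26 → (17, 'decbeebcdadedcd')
  27 → (27, 'dedcd')
  28 → (22, 'ebcdadedcd')
  29 → (18, 'ecbeebcdadedcd')
  30 → (28, 'edcd')
  31 → (21, 'eebcdadedcd')

[9, 15, 26, 8, 14, 13, 10, 4, 0, 23, 11, 5, 20, 19, 1, 30, 24, 2, 16, 31, 25, 7, 12, 3, 29, 6, 17, 27, 22, 18, 28, 21]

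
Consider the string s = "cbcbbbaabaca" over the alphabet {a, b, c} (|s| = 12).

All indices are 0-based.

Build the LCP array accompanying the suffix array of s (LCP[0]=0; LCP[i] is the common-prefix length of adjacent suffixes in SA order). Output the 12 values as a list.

[0, 1, 1, 1, 0, 2, 1, 2, 1, 0, 1, 2]

sorted suffixes:
  #0 SA[0]=11  'a'
  #1 SA[1]=6  'aabaca'
  #2 SA[2]=7  'abaca'
  #3 SA[3]=9  'aca'
  #4 SA[4]=5  'baabaca'
  #5 SA[5]=8  'baca'
  #6 SA[6]=4  'bbaabaca'
  #7 SA[7]=3  'bbbaabaca'
  #8 SA[8]=1  'bcbbbaabaca'
  #9 SA[9]=10  'ca'
  #10 SA[10]=2  'cbbbaabaca'
  #11 SA[11]=0  'cbcbbbaabaca'

SA = [11, 6, 7, 9, 5, 8, 4, 3, 1, 10, 2, 0]
rank  pair      lcp
   1  s[11:],s[6:]  1  'a'
   2  s[6:],s[7:]  1  'a'
   3  s[7:],s[9:]  1  'a'
   4  s[9:],s[5:]  0  ''
   5  s[5:],s[8:]  2  'ba'
   6  s[8:],s[4:]  1  'b'
   7  s[4:],s[3:]  2  'bb'
   8  s[3:],s[1:]  1  'b'
   9  s[1:],s[10:]  0  ''
  10  s[10:],s[2:]  1  'c'
  11  s[2:],s[0:]  2  'cb'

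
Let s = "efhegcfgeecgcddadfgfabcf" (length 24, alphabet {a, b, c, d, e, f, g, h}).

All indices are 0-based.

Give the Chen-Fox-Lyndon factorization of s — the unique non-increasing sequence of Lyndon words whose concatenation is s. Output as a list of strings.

["efheg", "cfgeecg", "cdd", "adfgf", "abcf"]

emit factor 1: 'efheg' (i=0, period=5)
emit factor 2: 'cfgeecg' (i=5, period=7)
emit factor 3: 'cdd' (i=12, period=3)
emit factor 4: 'adfgf' (i=15, period=5)
emit factor 5: 'abcf' (i=20, period=4)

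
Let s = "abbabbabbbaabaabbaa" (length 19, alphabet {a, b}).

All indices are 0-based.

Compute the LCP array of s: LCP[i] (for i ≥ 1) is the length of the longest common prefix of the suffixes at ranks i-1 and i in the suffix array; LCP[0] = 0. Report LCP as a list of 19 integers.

rank→(start, suffix):
  0 → (18, 'a')
  1 → (17, 'aa')
  2 → (10, 'aabaabbaa')
  3 → (13, 'aabbaa')
  4 → (11, 'abaabbaa')
  5 → (14, 'abbaa')
  6 → (0, 'abbabbabbbaabaabbaa')
  7 → (3, 'abbabbbaabaabbaa')
  8 → (6, 'abbbaabaabbaa')
  9 → (16, 'baa')
  10 → (9, 'baabaabbaa')
  11 → (12, 'baabbaa')
  12 → (2, 'babbabbbaabaabbaa')
  13 → (5, 'babbbaabaabbaa')
  14 → (15, 'bbaa')
  15 → (8, 'bbaabaabbaa')
  16 → (1, 'bbabbabbbaabaabbaa')
  17 → (4, 'bbabbbaabaabbaa')
  18 → (7, 'bbbaabaabbaa')

SA = [18, 17, 10, 13, 11, 14, 0, 3, 6, 16, 9, 12, 2, 5, 15, 8, 1, 4, 7]
[i] adj suffixes → lcp
  [1] 18/17 → 1 ('a')
  [2] 17/10 → 2 ('aa')
  [3] 10/13 → 3 ('aab')
  [4] 13/11 → 1 ('a')
  [5] 11/14 → 2 ('ab')
  [6] 14/0 → 4 ('abba')
  [7] 0/3 → 6 ('abbabb')
  [8] 3/6 → 3 ('abb')
  [9] 6/16 → 0 ('')
  [10] 16/9 → 3 ('baa')
  [11] 9/12 → 4 ('baab')
  [12] 12/2 → 2 ('ba')
  [13] 2/5 → 4 ('babb')
  [14] 5/15 → 1 ('b')
  [15] 15/8 → 4 ('bbaa')
  [16] 8/1 → 3 ('bba')
  [17] 1/4 → 5 ('bbabb')
  [18] 4/7 → 2 ('bb')

[0, 1, 2, 3, 1, 2, 4, 6, 3, 0, 3, 4, 2, 4, 1, 4, 3, 5, 2]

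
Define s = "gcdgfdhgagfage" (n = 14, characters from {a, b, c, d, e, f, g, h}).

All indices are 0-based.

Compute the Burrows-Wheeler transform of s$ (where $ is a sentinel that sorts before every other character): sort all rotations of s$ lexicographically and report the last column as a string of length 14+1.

rank  rotation         last
    0  $gcdgfdhgagfage  e
    1  age$gcdgfdhgagf  f
    2  agfage$gcdgfdhg  g
    3  cdgfdhgagfage$g  g
    4  dgfdhgagfage$gc  c
    5  dhgagfage$gcdgf  f
    6  e$gcdgfdhgagfag  g
    7  fage$gcdgfdhgag  g
    8  fdhgagfage$gcdg  g
    9  gagfage$gcdgfdh  h
   10  gcdgfdhgagfage$  $
   11  ge$gcdgfdhgagfa  a
   12  gfage$gcdgfdhga  a
   13  gfdhgagfage$gcd  d
   14  hgagfage$gcdgfd  d

efggcfgggh$aadd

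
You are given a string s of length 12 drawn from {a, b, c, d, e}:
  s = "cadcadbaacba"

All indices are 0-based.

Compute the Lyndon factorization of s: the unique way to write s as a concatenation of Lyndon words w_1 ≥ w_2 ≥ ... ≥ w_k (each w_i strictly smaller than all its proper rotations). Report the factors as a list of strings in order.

emit factor 1: 'c' (i=0, period=1)
emit factor 2: 'adc' (i=1, period=3)
emit factor 3: 'adb' (i=4, period=3)
emit factor 4: 'aacb' (i=7, period=4)
emit factor 5: 'a' (i=11, period=1)

["c", "adc", "adb", "aacb", "a"]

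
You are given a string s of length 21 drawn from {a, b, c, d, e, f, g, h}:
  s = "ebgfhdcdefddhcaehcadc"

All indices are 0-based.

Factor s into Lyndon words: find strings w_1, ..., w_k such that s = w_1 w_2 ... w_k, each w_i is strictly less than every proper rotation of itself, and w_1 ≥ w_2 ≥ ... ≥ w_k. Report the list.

["e", "bgfhdcdefddhc", "aehc", "adc"]

emit factor 1: 'e' (i=0, period=1)
emit factor 2: 'bgfhdcdefddhc' (i=1, period=13)
emit factor 3: 'aehc' (i=14, period=4)
emit factor 4: 'adc' (i=18, period=3)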